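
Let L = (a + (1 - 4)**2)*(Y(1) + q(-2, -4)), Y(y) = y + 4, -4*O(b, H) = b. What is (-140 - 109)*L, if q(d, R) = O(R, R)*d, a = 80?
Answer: -66483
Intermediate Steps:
O(b, H) = -b/4
Y(y) = 4 + y
q(d, R) = -R*d/4 (q(d, R) = (-R/4)*d = -R*d/4)
L = 267 (L = (80 + (1 - 4)**2)*((4 + 1) - 1/4*(-4)*(-2)) = (80 + (-3)**2)*(5 - 2) = (80 + 9)*3 = 89*3 = 267)
(-140 - 109)*L = (-140 - 109)*267 = -249*267 = -66483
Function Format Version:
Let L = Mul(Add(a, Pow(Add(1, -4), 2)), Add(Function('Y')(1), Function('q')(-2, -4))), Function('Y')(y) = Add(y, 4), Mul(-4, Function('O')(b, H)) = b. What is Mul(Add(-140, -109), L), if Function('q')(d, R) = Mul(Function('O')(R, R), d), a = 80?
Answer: -66483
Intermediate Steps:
Function('O')(b, H) = Mul(Rational(-1, 4), b)
Function('Y')(y) = Add(4, y)
Function('q')(d, R) = Mul(Rational(-1, 4), R, d) (Function('q')(d, R) = Mul(Mul(Rational(-1, 4), R), d) = Mul(Rational(-1, 4), R, d))
L = 267 (L = Mul(Add(80, Pow(Add(1, -4), 2)), Add(Add(4, 1), Mul(Rational(-1, 4), -4, -2))) = Mul(Add(80, Pow(-3, 2)), Add(5, -2)) = Mul(Add(80, 9), 3) = Mul(89, 3) = 267)
Mul(Add(-140, -109), L) = Mul(Add(-140, -109), 267) = Mul(-249, 267) = -66483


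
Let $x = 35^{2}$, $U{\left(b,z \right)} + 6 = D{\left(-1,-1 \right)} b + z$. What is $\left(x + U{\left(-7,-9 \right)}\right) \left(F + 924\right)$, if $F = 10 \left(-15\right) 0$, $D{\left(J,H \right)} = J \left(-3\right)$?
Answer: $1098636$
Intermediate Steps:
$D{\left(J,H \right)} = - 3 J$
$U{\left(b,z \right)} = -6 + z + 3 b$ ($U{\left(b,z \right)} = -6 + \left(\left(-3\right) \left(-1\right) b + z\right) = -6 + \left(3 b + z\right) = -6 + \left(z + 3 b\right) = -6 + z + 3 b$)
$F = 0$ ($F = \left(-150\right) 0 = 0$)
$x = 1225$
$\left(x + U{\left(-7,-9 \right)}\right) \left(F + 924\right) = \left(1225 - 36\right) \left(0 + 924\right) = \left(1225 - 36\right) 924 = 1189 \cdot 924 = 1098636$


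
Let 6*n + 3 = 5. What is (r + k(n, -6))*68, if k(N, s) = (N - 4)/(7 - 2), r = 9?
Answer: 8432/15 ≈ 562.13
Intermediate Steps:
n = 1/3 (n = -1/2 + (1/6)*5 = -1/2 + 5/6 = 1/3 ≈ 0.33333)
k(N, s) = -4/5 + N/5 (k(N, s) = (-4 + N)/5 = (-4 + N)*(1/5) = -4/5 + N/5)
(r + k(n, -6))*68 = (9 + (-4/5 + (1/5)*(1/3)))*68 = (9 + (-4/5 + 1/15))*68 = (9 - 11/15)*68 = (124/15)*68 = 8432/15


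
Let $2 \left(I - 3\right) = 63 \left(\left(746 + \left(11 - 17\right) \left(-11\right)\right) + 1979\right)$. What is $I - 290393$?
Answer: $- \frac{404947}{2} \approx -2.0247 \cdot 10^{5}$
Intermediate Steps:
$I = \frac{175839}{2}$ ($I = 3 + \frac{63 \left(\left(746 + \left(11 - 17\right) \left(-11\right)\right) + 1979\right)}{2} = 3 + \frac{63 \left(\left(746 - -66\right) + 1979\right)}{2} = 3 + \frac{63 \left(\left(746 + 66\right) + 1979\right)}{2} = 3 + \frac{63 \left(812 + 1979\right)}{2} = 3 + \frac{63 \cdot 2791}{2} = 3 + \frac{1}{2} \cdot 175833 = 3 + \frac{175833}{2} = \frac{175839}{2} \approx 87920.0$)
$I - 290393 = \frac{175839}{2} - 290393 = - \frac{404947}{2}$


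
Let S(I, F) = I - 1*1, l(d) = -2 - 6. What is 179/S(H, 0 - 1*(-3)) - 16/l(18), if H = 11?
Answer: 199/10 ≈ 19.900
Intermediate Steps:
l(d) = -8
S(I, F) = -1 + I (S(I, F) = I - 1 = -1 + I)
179/S(H, 0 - 1*(-3)) - 16/l(18) = 179/(-1 + 11) - 16/(-8) = 179/10 - 16*(-⅛) = 179*(⅒) + 2 = 179/10 + 2 = 199/10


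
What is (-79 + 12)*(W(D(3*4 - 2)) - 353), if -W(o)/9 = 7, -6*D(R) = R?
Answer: 27872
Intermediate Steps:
D(R) = -R/6
W(o) = -63 (W(o) = -9*7 = -63)
(-79 + 12)*(W(D(3*4 - 2)) - 353) = (-79 + 12)*(-63 - 353) = -67*(-416) = 27872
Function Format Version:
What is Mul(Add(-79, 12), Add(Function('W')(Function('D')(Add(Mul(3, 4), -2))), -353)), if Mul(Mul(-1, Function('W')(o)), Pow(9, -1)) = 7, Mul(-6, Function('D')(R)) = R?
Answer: 27872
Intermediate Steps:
Function('D')(R) = Mul(Rational(-1, 6), R)
Function('W')(o) = -63 (Function('W')(o) = Mul(-9, 7) = -63)
Mul(Add(-79, 12), Add(Function('W')(Function('D')(Add(Mul(3, 4), -2))), -353)) = Mul(Add(-79, 12), Add(-63, -353)) = Mul(-67, -416) = 27872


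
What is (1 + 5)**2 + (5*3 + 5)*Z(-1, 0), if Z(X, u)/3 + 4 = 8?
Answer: 276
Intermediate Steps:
Z(X, u) = 12 (Z(X, u) = -12 + 3*8 = -12 + 24 = 12)
(1 + 5)**2 + (5*3 + 5)*Z(-1, 0) = (1 + 5)**2 + (5*3 + 5)*12 = 6**2 + (15 + 5)*12 = 36 + 20*12 = 36 + 240 = 276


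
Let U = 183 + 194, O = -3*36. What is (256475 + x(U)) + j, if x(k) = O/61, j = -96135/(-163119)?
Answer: 850660308136/3316753 ≈ 2.5647e+5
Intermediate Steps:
j = 32045/54373 (j = -96135*(-1/163119) = 32045/54373 ≈ 0.58936)
O = -108
U = 377
x(k) = -108/61
(256475 + x(U)) + j = (256475 - 108/61) + 32045/54373 = 15644867/61 + 32045/54373 = 850660308136/3316753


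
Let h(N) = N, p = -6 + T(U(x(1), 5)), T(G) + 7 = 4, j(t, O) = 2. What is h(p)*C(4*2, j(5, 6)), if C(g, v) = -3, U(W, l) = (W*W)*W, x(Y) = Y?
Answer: 27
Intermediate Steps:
U(W, l) = W³ (U(W, l) = W²*W = W³)
T(G) = -3 (T(G) = -7 + 4 = -3)
p = -9 (p = -6 - 3 = -9)
h(p)*C(4*2, j(5, 6)) = -9*(-3) = 27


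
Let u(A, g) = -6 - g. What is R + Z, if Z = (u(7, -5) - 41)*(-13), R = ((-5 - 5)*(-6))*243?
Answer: 15126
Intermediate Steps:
R = 14580 (R = -10*(-6)*243 = 60*243 = 14580)
Z = 546 (Z = ((-6 - 1*(-5)) - 41)*(-13) = ((-6 + 5) - 41)*(-13) = (-1 - 41)*(-13) = -42*(-13) = 546)
R + Z = 14580 + 546 = 15126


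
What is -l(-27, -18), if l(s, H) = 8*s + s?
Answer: 243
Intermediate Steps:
l(s, H) = 9*s
-l(-27, -18) = -9*(-27) = -1*(-243) = 243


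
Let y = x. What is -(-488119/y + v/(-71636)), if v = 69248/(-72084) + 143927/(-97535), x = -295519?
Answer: -61461811697871344593/37209695089269736740 ≈ -1.6518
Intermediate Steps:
y = -295519
v = -4282234387/1757678235 (v = 69248*(-1/72084) + 143927*(-1/97535) = -17312/18021 - 143927/97535 = -4282234387/1757678235 ≈ -2.4363)
-(-488119/y + v/(-71636)) = -(-488119/(-295519) - 4282234387/1757678235/(-71636)) = -(-488119*(-1/295519) - 4282234387/1757678235*(-1/71636)) = -(488119/295519 + 4282234387/125913038042460) = -1*61461811697871344593/37209695089269736740 = -61461811697871344593/37209695089269736740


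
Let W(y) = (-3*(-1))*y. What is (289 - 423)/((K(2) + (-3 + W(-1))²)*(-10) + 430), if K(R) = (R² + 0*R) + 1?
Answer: -67/10 ≈ -6.7000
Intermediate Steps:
W(y) = 3*y
K(R) = 1 + R² (K(R) = (R² + 0) + 1 = R² + 1 = 1 + R²)
(289 - 423)/((K(2) + (-3 + W(-1))²)*(-10) + 430) = (289 - 423)/(((1 + 2²) + (-3 + 3*(-1))²)*(-10) + 430) = -134/(((1 + 4) + (-3 - 3)²)*(-10) + 430) = -134/((5 + (-6)²)*(-10) + 430) = -134/((5 + 36)*(-10) + 430) = -134/(41*(-10) + 430) = -134/(-410 + 430) = -134/20 = -134*1/20 = -67/10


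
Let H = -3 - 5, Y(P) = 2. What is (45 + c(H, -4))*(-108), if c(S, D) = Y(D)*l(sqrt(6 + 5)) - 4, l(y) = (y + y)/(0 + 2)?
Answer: -4428 - 216*sqrt(11) ≈ -5144.4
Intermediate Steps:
H = -8
l(y) = y (l(y) = (2*y)/2 = (2*y)*(1/2) = y)
c(S, D) = -4 + 2*sqrt(11) (c(S, D) = 2*sqrt(6 + 5) - 4 = 2*sqrt(11) - 4 = -4 + 2*sqrt(11))
(45 + c(H, -4))*(-108) = (45 + (-4 + 2*sqrt(11)))*(-108) = (41 + 2*sqrt(11))*(-108) = -4428 - 216*sqrt(11)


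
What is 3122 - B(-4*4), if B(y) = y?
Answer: 3138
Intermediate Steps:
3122 - B(-4*4) = 3122 - (-4)*4 = 3122 - 1*(-16) = 3122 + 16 = 3138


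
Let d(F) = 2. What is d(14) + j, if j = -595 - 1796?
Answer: -2389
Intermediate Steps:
j = -2391
d(14) + j = 2 - 2391 = -2389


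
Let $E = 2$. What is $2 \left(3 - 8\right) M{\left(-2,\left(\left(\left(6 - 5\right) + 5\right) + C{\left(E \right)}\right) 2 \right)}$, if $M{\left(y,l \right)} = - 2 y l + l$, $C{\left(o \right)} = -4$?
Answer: $-200$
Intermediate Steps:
$M{\left(y,l \right)} = l - 2 l y$ ($M{\left(y,l \right)} = - 2 l y + l = l - 2 l y$)
$2 \left(3 - 8\right) M{\left(-2,\left(\left(\left(6 - 5\right) + 5\right) + C{\left(E \right)}\right) 2 \right)} = 2 \left(3 - 8\right) \left(\left(\left(6 - 5\right) + 5\right) - 4\right) 2 \left(1 - -4\right) = 2 \left(-5\right) \left(\left(1 + 5\right) - 4\right) 2 \left(1 + 4\right) = - 10 \left(6 - 4\right) 2 \cdot 5 = - 10 \cdot 2 \cdot 2 \cdot 5 = - 10 \cdot 4 \cdot 5 = \left(-10\right) 20 = -200$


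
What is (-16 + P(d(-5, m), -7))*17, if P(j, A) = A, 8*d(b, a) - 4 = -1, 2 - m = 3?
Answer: -391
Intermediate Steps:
m = -1 (m = 2 - 1*3 = 2 - 3 = -1)
d(b, a) = 3/8 (d(b, a) = ½ + (⅛)*(-1) = ½ - ⅛ = 3/8)
(-16 + P(d(-5, m), -7))*17 = (-16 - 7)*17 = -23*17 = -391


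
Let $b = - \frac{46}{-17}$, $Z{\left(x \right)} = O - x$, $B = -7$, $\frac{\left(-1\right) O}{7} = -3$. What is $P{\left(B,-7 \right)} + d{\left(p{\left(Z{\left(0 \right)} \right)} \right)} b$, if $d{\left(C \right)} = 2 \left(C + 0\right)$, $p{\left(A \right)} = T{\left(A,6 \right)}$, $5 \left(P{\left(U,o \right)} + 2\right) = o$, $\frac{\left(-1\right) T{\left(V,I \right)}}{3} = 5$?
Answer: $- \frac{7189}{85} \approx -84.576$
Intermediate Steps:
$O = 21$ ($O = \left(-7\right) \left(-3\right) = 21$)
$T{\left(V,I \right)} = -15$ ($T{\left(V,I \right)} = \left(-3\right) 5 = -15$)
$P{\left(U,o \right)} = -2 + \frac{o}{5}$
$Z{\left(x \right)} = 21 - x$
$p{\left(A \right)} = -15$
$d{\left(C \right)} = 2 C$
$b = \frac{46}{17}$ ($b = \left(-46\right) \left(- \frac{1}{17}\right) = \frac{46}{17} \approx 2.7059$)
$P{\left(B,-7 \right)} + d{\left(p{\left(Z{\left(0 \right)} \right)} \right)} b = \left(-2 + \frac{1}{5} \left(-7\right)\right) + 2 \left(-15\right) \frac{46}{17} = \left(-2 - \frac{7}{5}\right) - \frac{1380}{17} = - \frac{17}{5} - \frac{1380}{17} = - \frac{7189}{85}$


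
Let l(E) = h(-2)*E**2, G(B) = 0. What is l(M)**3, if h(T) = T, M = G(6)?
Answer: 0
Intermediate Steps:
M = 0
l(E) = -2*E**2
l(M)**3 = (-2*0**2)**3 = (-2*0)**3 = 0**3 = 0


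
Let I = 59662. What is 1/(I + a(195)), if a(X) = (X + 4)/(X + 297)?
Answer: 492/29353903 ≈ 1.6761e-5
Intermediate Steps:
a(X) = (4 + X)/(297 + X)
1/(I + a(195)) = 1/(59662 + (4 + 195)/(297 + 195)) = 1/(59662 + 199/492) = 1/(29353903/492) = 492/29353903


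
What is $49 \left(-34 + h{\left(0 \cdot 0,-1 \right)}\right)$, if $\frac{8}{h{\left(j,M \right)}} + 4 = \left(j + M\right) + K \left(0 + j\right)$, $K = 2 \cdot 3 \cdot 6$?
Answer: $- \frac{8722}{5} \approx -1744.4$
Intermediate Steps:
$K = 36$ ($K = 6 \cdot 6 = 36$)
$h{\left(j,M \right)} = \frac{8}{-4 + M + 37 j}$ ($h{\left(j,M \right)} = \frac{8}{-4 + \left(\left(j + M\right) + 36 \left(0 + j\right)\right)} = \frac{8}{-4 + \left(\left(M + j\right) + 36 j\right)} = \frac{8}{-4 + \left(M + 37 j\right)} = \frac{8}{-4 + M + 37 j}$)
$49 \left(-34 + h{\left(0 \cdot 0,-1 \right)}\right) = 49 \left(-34 + \frac{8}{-4 - 1 + 37 \cdot 0 \cdot 0}\right) = 49 \left(-34 + \frac{8}{-4 - 1 + 37 \cdot 0}\right) = 49 \left(-34 + \frac{8}{-4 - 1 + 0}\right) = 49 \left(-34 + \frac{8}{-5}\right) = 49 \left(-34 + 8 \left(- \frac{1}{5}\right)\right) = 49 \left(-34 - \frac{8}{5}\right) = 49 \left(- \frac{178}{5}\right) = - \frac{8722}{5}$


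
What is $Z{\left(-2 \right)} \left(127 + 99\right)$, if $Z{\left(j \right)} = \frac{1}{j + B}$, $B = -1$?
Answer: $- \frac{226}{3} \approx -75.333$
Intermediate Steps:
$Z{\left(j \right)} = \frac{1}{-1 + j}$ ($Z{\left(j \right)} = \frac{1}{j - 1} = \frac{1}{-1 + j}$)
$Z{\left(-2 \right)} \left(127 + 99\right) = \frac{127 + 99}{-1 - 2} = \frac{1}{-3} \cdot 226 = \left(- \frac{1}{3}\right) 226 = - \frac{226}{3}$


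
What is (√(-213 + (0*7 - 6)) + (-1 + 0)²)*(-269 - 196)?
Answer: -465 - 465*I*√219 ≈ -465.0 - 6881.4*I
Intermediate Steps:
(√(-213 + (0*7 - 6)) + (-1 + 0)²)*(-269 - 196) = (√(-213 + (0 - 6)) + (-1)²)*(-465) = (√(-213 - 6) + 1)*(-465) = (√(-219) + 1)*(-465) = (I*√219 + 1)*(-465) = (1 + I*√219)*(-465) = -465 - 465*I*√219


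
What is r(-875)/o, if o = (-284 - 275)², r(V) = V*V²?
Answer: -669921875/312481 ≈ -2143.9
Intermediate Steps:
r(V) = V³
o = 312481 (o = (-559)² = 312481)
r(-875)/o = (-875)³/312481 = -669921875*1/312481 = -669921875/312481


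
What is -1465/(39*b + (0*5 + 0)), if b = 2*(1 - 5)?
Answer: 1465/312 ≈ 4.6955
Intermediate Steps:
b = -8 (b = 2*(-4) = -8)
-1465/(39*b + (0*5 + 0)) = -1465/(39*(-8) + (0*5 + 0)) = -1465/(-312 + (0 + 0)) = -1465/(-312 + 0) = -1465/(-312) = -1465*(-1/312) = 1465/312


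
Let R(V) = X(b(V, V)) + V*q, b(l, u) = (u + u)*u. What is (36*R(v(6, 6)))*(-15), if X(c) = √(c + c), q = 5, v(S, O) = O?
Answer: -22680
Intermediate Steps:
b(l, u) = 2*u² (b(l, u) = (2*u)*u = 2*u²)
X(c) = √2*√c (X(c) = √(2*c) = √2*√c)
R(V) = 2*√(V²) + 5*V (R(V) = √2*√(2*V²) + V*5 = √2*(√2*√(V²)) + 5*V = 2*√(V²) + 5*V)
(36*R(v(6, 6)))*(-15) = (36*(2*√(6²) + 5*6))*(-15) = (36*(2*√36 + 30))*(-15) = (36*(2*6 + 30))*(-15) = (36*(12 + 30))*(-15) = (36*42)*(-15) = 1512*(-15) = -22680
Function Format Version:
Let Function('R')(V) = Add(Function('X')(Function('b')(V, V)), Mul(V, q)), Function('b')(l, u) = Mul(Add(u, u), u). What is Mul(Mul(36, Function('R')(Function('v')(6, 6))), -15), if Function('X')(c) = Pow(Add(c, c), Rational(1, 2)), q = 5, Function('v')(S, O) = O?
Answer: -22680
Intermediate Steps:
Function('b')(l, u) = Mul(2, Pow(u, 2)) (Function('b')(l, u) = Mul(Mul(2, u), u) = Mul(2, Pow(u, 2)))
Function('X')(c) = Mul(Pow(2, Rational(1, 2)), Pow(c, Rational(1, 2))) (Function('X')(c) = Pow(Mul(2, c), Rational(1, 2)) = Mul(Pow(2, Rational(1, 2)), Pow(c, Rational(1, 2))))
Function('R')(V) = Add(Mul(2, Pow(Pow(V, 2), Rational(1, 2))), Mul(5, V)) (Function('R')(V) = Add(Mul(Pow(2, Rational(1, 2)), Pow(Mul(2, Pow(V, 2)), Rational(1, 2))), Mul(V, 5)) = Add(Mul(Pow(2, Rational(1, 2)), Mul(Pow(2, Rational(1, 2)), Pow(Pow(V, 2), Rational(1, 2)))), Mul(5, V)) = Add(Mul(2, Pow(Pow(V, 2), Rational(1, 2))), Mul(5, V)))
Mul(Mul(36, Function('R')(Function('v')(6, 6))), -15) = Mul(Mul(36, Add(Mul(2, Pow(Pow(6, 2), Rational(1, 2))), Mul(5, 6))), -15) = Mul(Mul(36, Add(Mul(2, Pow(36, Rational(1, 2))), 30)), -15) = Mul(Mul(36, Add(Mul(2, 6), 30)), -15) = Mul(Mul(36, Add(12, 30)), -15) = Mul(Mul(36, 42), -15) = Mul(1512, -15) = -22680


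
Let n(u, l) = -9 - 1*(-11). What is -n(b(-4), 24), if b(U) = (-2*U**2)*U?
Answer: -2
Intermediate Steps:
b(U) = -2*U**3
n(u, l) = 2 (n(u, l) = -9 + 11 = 2)
-n(b(-4), 24) = -1*2 = -2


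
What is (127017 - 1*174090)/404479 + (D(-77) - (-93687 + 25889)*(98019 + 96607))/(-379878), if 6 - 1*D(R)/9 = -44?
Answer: -2668610511927068/76826336781 ≈ -34736.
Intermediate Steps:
D(R) = 450 (D(R) = 54 - 9*(-44) = 54 + 396 = 450)
(127017 - 1*174090)/404479 + (D(-77) - (-93687 + 25889)*(98019 + 96607))/(-379878) = (127017 - 1*174090)/404479 + (450 - (-93687 + 25889)*(98019 + 96607))/(-379878) = (127017 - 174090)*(1/404479) + (450 - (-67798)*194626)*(-1/379878) = -47073*1/404479 + (450 - 1*(-13195253548))*(-1/379878) = -47073/404479 + (450 + 13195253548)*(-1/379878) = -47073/404479 + 13195253998*(-1/379878) = -47073/404479 - 6597626999/189939 = -2668610511927068/76826336781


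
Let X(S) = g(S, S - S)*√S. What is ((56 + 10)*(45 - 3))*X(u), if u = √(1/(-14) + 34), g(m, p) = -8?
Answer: -1584*√5*14^(¾)*19^(¼) ≈ -53521.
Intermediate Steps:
u = 5*√266/14 (u = √(-1/14 + 34) = √(475/14) = 5*√266/14 ≈ 5.8248)
X(S) = -8*√S
((56 + 10)*(45 - 3))*X(u) = ((56 + 10)*(45 - 3))*(-8*14^(¾)*19^(¼)*(14*√5)/196) = (66*42)*(-2*14^(¾)*19^(¼)*14*√5/49) = 2772*(-4*√5*14^(¾)*19^(¼)/7) = -1584*√5*14^(¾)*19^(¼)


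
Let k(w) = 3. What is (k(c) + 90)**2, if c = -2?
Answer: 8649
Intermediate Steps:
(k(c) + 90)**2 = (3 + 90)**2 = 93**2 = 8649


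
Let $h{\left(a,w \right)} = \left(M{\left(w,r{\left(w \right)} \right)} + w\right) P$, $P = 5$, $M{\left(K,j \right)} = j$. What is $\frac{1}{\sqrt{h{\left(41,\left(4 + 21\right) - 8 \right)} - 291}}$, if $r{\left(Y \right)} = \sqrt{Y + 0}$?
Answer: $- \frac{i}{\sqrt{206 - 5 \sqrt{17}}} \approx - 0.073445 i$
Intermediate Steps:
$r{\left(Y \right)} = \sqrt{Y}$
$h{\left(a,w \right)} = 5 w + 5 \sqrt{w}$ ($h{\left(a,w \right)} = \left(\sqrt{w} + w\right) 5 = \left(w + \sqrt{w}\right) 5 = 5 w + 5 \sqrt{w}$)
$\frac{1}{\sqrt{h{\left(41,\left(4 + 21\right) - 8 \right)} - 291}} = \frac{1}{\sqrt{\left(5 \left(\left(4 + 21\right) - 8\right) + 5 \sqrt{\left(4 + 21\right) - 8}\right) - 291}} = \frac{1}{\sqrt{\left(5 \left(25 - 8\right) + 5 \sqrt{25 - 8}\right) - 291}} = \frac{1}{\sqrt{\left(5 \cdot 17 + 5 \sqrt{17}\right) - 291}} = \frac{1}{\sqrt{\left(85 + 5 \sqrt{17}\right) - 291}} = \frac{1}{\sqrt{-206 + 5 \sqrt{17}}}$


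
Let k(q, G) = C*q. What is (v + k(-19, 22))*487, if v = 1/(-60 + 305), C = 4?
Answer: -9067453/245 ≈ -37010.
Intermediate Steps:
v = 1/245 ≈ 0.0040816
k(q, G) = 4*q
(v + k(-19, 22))*487 = (1/245 + 4*(-19))*487 = (1/245 - 76)*487 = -18619/245*487 = -9067453/245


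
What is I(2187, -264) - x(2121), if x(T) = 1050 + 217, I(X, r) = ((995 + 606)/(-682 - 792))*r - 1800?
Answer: -186277/67 ≈ -2780.3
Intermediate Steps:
I(X, r) = -1800 - 1601*r/1474 (I(X, r) = (1601/(-1474))*r - 1800 = (1601*(-1/1474))*r - 1800 = -1601*r/1474 - 1800 = -1800 - 1601*r/1474)
x(T) = 1267
I(2187, -264) - x(2121) = (-1800 - 1601/1474*(-264)) - 1*1267 = (-1800 + 19212/67) - 1267 = -101388/67 - 1267 = -186277/67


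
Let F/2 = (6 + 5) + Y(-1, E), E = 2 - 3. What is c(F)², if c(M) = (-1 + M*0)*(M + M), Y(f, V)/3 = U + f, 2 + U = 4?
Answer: 3136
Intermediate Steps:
U = 2 (U = -2 + 4 = 2)
E = -1
Y(f, V) = 6 + 3*f (Y(f, V) = 3*(2 + f) = 6 + 3*f)
F = 28 (F = 2*((6 + 5) + (6 + 3*(-1))) = 2*(11 + (6 - 3)) = 2*(11 + 3) = 2*14 = 28)
c(M) = -2*M (c(M) = (-1 + 0)*(2*M) = -2*M)
c(F)² = (-2*28)² = (-56)² = 3136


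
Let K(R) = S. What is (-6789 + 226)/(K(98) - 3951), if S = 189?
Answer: 6563/3762 ≈ 1.7446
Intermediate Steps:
K(R) = 189
(-6789 + 226)/(K(98) - 3951) = (-6789 + 226)/(189 - 3951) = -6563/(-3762) = -6563*(-1/3762) = 6563/3762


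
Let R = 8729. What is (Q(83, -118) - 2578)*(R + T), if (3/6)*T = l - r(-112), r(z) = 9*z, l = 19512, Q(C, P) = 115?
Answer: -122581047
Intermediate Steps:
T = 41040 (T = 2*(19512 - 9*(-112)) = 2*(19512 - 1*(-1008)) = 2*(19512 + 1008) = 2*20520 = 41040)
(Q(83, -118) - 2578)*(R + T) = (115 - 2578)*(8729 + 41040) = -2463*49769 = -122581047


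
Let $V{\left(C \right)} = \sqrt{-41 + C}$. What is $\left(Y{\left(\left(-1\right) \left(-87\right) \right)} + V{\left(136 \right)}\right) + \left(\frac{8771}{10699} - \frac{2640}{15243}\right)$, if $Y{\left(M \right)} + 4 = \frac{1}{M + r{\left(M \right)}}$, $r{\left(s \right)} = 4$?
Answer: $- \frac{1271891352}{380531333} + \sqrt{95} \approx 6.4044$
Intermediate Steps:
$Y{\left(M \right)} = -4 + \frac{1}{4 + M}$ ($Y{\left(M \right)} = -4 + \frac{1}{M + 4} = -4 + \frac{1}{4 + M}$)
$\left(Y{\left(\left(-1\right) \left(-87\right) \right)} + V{\left(136 \right)}\right) + \left(\frac{8771}{10699} - \frac{2640}{15243}\right) = \left(\frac{-15 - 4 \left(\left(-1\right) \left(-87\right)\right)}{4 - -87} + \sqrt{-41 + 136}\right) + \left(\frac{8771}{10699} - \frac{2640}{15243}\right) = \left(\frac{-15 - 348}{4 + 87} + \sqrt{95}\right) + \left(8771 \cdot \frac{1}{10699} - \frac{880}{5081}\right) = \left(\frac{-15 - 348}{91} + \sqrt{95}\right) + \left(\frac{8771}{10699} - \frac{880}{5081}\right) = \left(\frac{1}{91} \left(-363\right) + \sqrt{95}\right) + \frac{35150331}{54361619} = \left(- \frac{363}{91} + \sqrt{95}\right) + \frac{35150331}{54361619} = - \frac{1271891352}{380531333} + \sqrt{95}$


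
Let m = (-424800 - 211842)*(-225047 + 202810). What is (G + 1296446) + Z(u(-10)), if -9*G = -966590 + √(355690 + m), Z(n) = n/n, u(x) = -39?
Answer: 12634613/9 - 2*√3539340961/9 ≈ 1.3906e+6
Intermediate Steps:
m = 14157008154 (m = -636642*(-22237) = 14157008154)
Z(n) = 1
G = 966590/9 - 2*√3539340961/9 (G = -(-966590 + √(355690 + 14157008154))/9 = -(-966590 + √14157363844)/9 = -(-966590 + 2*√3539340961)/9 = 966590/9 - 2*√3539340961/9 ≈ 94178.)
(G + 1296446) + Z(u(-10)) = ((966590/9 - 2*√3539340961/9) + 1296446) + 1 = (12634604/9 - 2*√3539340961/9) + 1 = 12634613/9 - 2*√3539340961/9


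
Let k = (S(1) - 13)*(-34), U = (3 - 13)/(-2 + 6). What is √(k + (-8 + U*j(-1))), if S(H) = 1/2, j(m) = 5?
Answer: √1618/2 ≈ 20.112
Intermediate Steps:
U = -5/2 (U = -10/4 = -10*¼ = -5/2 ≈ -2.5000)
S(H) = ½
k = 425 (k = (½ - 13)*(-34) = -25/2*(-34) = 425)
√(k + (-8 + U*j(-1))) = √(425 + (-8 - 5/2*5)) = √(425 + (-8 - 25/2)) = √(425 - 41/2) = √(809/2) = √1618/2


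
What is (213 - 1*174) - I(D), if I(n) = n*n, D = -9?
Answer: -42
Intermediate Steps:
I(n) = n²
(213 - 1*174) - I(D) = (213 - 1*174) - 1*(-9)² = (213 - 174) - 1*81 = 39 - 81 = -42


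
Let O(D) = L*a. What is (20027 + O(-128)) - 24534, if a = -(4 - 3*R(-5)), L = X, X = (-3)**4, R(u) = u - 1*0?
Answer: -6046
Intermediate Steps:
R(u) = u (R(u) = u + 0 = u)
X = 81
L = 81
a = -19 (a = -(4 - 3*(-5)) = -(4 + 15) = -1*19 = -19)
O(D) = -1539 (O(D) = 81*(-19) = -1539)
(20027 + O(-128)) - 24534 = (20027 - 1539) - 24534 = 18488 - 24534 = -6046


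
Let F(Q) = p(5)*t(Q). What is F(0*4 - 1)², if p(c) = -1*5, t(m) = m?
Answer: 25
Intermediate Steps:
p(c) = -5
F(Q) = -5*Q
F(0*4 - 1)² = (-5*(0*4 - 1))² = (-5*(0 - 1))² = (-5*(-1))² = 5² = 25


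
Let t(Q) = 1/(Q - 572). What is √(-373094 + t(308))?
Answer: I*√6500789922/132 ≈ 610.81*I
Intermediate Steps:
t(Q) = 1/(-572 + Q)
√(-373094 + t(308)) = √(-373094 + 1/(-572 + 308)) = √(-373094 + 1/(-264)) = √(-373094 - 1/264) = √(-98496817/264) = I*√6500789922/132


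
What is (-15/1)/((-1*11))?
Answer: 15/11 ≈ 1.3636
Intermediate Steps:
(-15/1)/((-1*11)) = -15/(-11) = -3*5*(-1/11) = -15*(-1/11) = 15/11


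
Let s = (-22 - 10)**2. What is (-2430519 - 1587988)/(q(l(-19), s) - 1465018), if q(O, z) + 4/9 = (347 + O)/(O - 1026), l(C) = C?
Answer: 37794058335/13778501422 ≈ 2.7430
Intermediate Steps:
s = 1024 (s = (-32)**2 = 1024)
q(O, z) = -4/9 + (347 + O)/(-1026 + O) (q(O, z) = -4/9 + (347 + O)/(O - 1026) = -4/9 + (347 + O)/(-1026 + O))
(-2430519 - 1587988)/(q(l(-19), s) - 1465018) = (-2430519 - 1587988)/((7227 + 5*(-19))/(9*(-1026 - 19)) - 1465018) = -4018507/((1/9)*(7227 - 95)/(-1045) - 1465018) = -4018507/((1/9)*(-1/1045)*7132 - 1465018) = -4018507/(-7132/9405 - 1465018) = -4018507/(-13778501422/9405) = -4018507*(-9405/13778501422) = 37794058335/13778501422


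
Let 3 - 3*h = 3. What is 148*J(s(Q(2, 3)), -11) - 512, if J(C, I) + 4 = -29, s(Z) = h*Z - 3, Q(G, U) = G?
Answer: -5396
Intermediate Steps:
h = 0 (h = 1 - ⅓*3 = 1 - 1 = 0)
s(Z) = -3 (s(Z) = 0*Z - 3 = 0 - 3 = -3)
J(C, I) = -33 (J(C, I) = -4 - 29 = -33)
148*J(s(Q(2, 3)), -11) - 512 = 148*(-33) - 512 = -4884 - 512 = -5396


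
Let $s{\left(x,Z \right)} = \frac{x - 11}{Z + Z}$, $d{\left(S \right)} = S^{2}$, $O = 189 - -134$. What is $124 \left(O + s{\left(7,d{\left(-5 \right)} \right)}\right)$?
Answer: $\frac{1001052}{25} \approx 40042.0$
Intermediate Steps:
$O = 323$ ($O = 189 + 134 = 323$)
$s{\left(x,Z \right)} = \frac{-11 + x}{2 Z}$
$124 \left(O + s{\left(7,d{\left(-5 \right)} \right)}\right) = 124 \left(323 + \frac{-11 + 7}{2 \left(-5\right)^{2}}\right) = 124 \left(323 + \frac{1}{2} \cdot \frac{1}{25} \left(-4\right)\right) = 124 \left(323 - \frac{2}{25}\right) = 124 \cdot \frac{8073}{25} = \frac{1001052}{25}$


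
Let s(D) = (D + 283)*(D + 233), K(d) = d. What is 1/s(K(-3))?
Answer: 1/64400 ≈ 1.5528e-5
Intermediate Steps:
s(D) = (233 + D)*(283 + D) (s(D) = (283 + D)*(233 + D) = (233 + D)*(283 + D))
1/s(K(-3)) = 1/(65939 + (-3)² + 516*(-3)) = 1/(65939 + 9 - 1548) = 1/64400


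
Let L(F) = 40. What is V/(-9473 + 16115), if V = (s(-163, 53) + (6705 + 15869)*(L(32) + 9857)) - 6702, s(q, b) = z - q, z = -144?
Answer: 223408195/6642 ≈ 33636.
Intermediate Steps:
s(q, b) = -144 - q
V = 223408195 (V = ((-144 - 1*(-163)) + (6705 + 15869)*(40 + 9857)) - 6702 = ((-144 + 163) + 22574*9897) - 6702 = (19 + 223414878) - 6702 = 223414897 - 6702 = 223408195)
V/(-9473 + 16115) = 223408195/(-9473 + 16115) = 223408195/6642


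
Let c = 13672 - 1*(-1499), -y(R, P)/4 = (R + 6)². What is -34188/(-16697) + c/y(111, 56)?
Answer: 41504819/23442588 ≈ 1.7705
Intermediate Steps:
y(R, P) = -4*(6 + R)² (y(R, P) = -4*(R + 6)² = -4*(6 + R)²)
c = 15171 (c = 13672 + 1499 = 15171)
-34188/(-16697) + c/y(111, 56) = -34188/(-16697) + 15171/((-4*(6 + 111)²)) = -34188*(-1/16697) + 15171/((-4*117²)) = 34188/16697 + 15171/((-4*13689)) = 34188/16697 + 15171/(-54756) = 34188/16697 + 15171*(-1/54756) = 34188/16697 - 389/1404 = 41504819/23442588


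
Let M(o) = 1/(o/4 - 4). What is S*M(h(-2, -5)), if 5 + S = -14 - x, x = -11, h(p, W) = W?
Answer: 32/21 ≈ 1.5238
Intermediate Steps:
S = -8 (S = -5 + (-14 - 1*(-11)) = -5 + (-14 + 11) = -5 - 3 = -8)
M(o) = 1/(-4 + o/4) (M(o) = 1/(o*(¼) - 4) = 1/(o/4 - 4) = 1/(-4 + o/4))
S*M(h(-2, -5)) = -32/(-16 - 5) = -32/(-21) = -32*(-1)/21 = -8*(-4/21) = 32/21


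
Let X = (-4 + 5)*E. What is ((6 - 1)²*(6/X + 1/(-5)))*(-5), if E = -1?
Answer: 775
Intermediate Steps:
X = -1 (X = (-4 + 5)*(-1) = 1*(-1) = -1)
((6 - 1)²*(6/X + 1/(-5)))*(-5) = ((6 - 1)²*(6/(-1) + 1/(-5)))*(-5) = (5²*(6*(-1) + 1*(-⅕)))*(-5) = (25*(-6 - ⅕))*(-5) = (25*(-31/5))*(-5) = -155*(-5) = 775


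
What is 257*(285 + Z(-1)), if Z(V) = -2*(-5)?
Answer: 75815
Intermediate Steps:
Z(V) = 10
257*(285 + Z(-1)) = 257*(285 + 10) = 257*295 = 75815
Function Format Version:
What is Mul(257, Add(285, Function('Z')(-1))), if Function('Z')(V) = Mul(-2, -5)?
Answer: 75815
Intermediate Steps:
Function('Z')(V) = 10
Mul(257, Add(285, Function('Z')(-1))) = Mul(257, Add(285, 10)) = Mul(257, 295) = 75815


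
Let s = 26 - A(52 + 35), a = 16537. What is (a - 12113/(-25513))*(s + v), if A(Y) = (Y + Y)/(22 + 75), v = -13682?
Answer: -558962934454764/2474761 ≈ -2.2587e+8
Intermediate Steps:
A(Y) = 2*Y/97 (A(Y) = (2*Y)/97 = (2*Y)*(1/97) = 2*Y/97)
s = 2348/97 (s = 26 - 2*(52 + 35)/97 = 26 - 2*87/97 = 26 - 1*174/97 = 26 - 174/97 = 2348/97 ≈ 24.206)
(a - 12113/(-25513))*(s + v) = (16537 - 12113/(-25513))*(2348/97 - 13682) = (16537 - 12113*(-1/25513))*(-1324806/97) = (16537 + 12113/25513)*(-1324806/97) = (421920594/25513)*(-1324806/97) = -558962934454764/2474761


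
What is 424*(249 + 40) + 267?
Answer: 122803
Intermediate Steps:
424*(249 + 40) + 267 = 424*289 + 267 = 122536 + 267 = 122803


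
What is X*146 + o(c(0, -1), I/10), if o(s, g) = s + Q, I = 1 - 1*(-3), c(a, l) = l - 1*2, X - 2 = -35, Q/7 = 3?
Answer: -4800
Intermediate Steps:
Q = 21 (Q = 7*3 = 21)
X = -33 (X = 2 - 35 = -33)
c(a, l) = -2 + l (c(a, l) = l - 2 = -2 + l)
I = 4 (I = 1 + 3 = 4)
o(s, g) = 21 + s (o(s, g) = s + 21 = 21 + s)
X*146 + o(c(0, -1), I/10) = -33*146 + (21 + (-2 - 1)) = -4818 + (21 - 3) = -4818 + 18 = -4800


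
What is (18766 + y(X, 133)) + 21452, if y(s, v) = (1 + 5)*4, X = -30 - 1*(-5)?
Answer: 40242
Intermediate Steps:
X = -25 (X = -30 + 5 = -25)
y(s, v) = 24 (y(s, v) = 6*4 = 24)
(18766 + y(X, 133)) + 21452 = (18766 + 24) + 21452 = 18790 + 21452 = 40242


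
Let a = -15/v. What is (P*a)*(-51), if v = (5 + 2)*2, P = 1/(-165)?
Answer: -51/154 ≈ -0.33117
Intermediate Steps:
P = -1/165 ≈ -0.0060606
v = 14 (v = 7*2 = 14)
a = -15/14 ≈ -1.0714
(P*a)*(-51) = -1/165*(-15/14)*(-51) = (1/154)*(-51) = -51/154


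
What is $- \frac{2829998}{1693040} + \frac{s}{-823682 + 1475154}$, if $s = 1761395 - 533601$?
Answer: $\frac{1836249193}{8616938710} \approx 0.2131$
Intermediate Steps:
$s = 1227794$ ($s = 1761395 - 533601 = 1227794$)
$- \frac{2829998}{1693040} + \frac{s}{-823682 + 1475154} = - \frac{2829998}{1693040} + \frac{1227794}{-823682 + 1475154} = \left(-2829998\right) \frac{1}{1693040} + \frac{1227794}{651472} = - \frac{1414999}{846520} + 1227794 \cdot \frac{1}{651472} = - \frac{1414999}{846520} + \frac{613897}{325736} = \frac{1836249193}{8616938710}$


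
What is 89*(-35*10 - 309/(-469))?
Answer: -14581849/469 ≈ -31091.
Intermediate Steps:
89*(-35*10 - 309/(-469)) = 89*(-350 - 309*(-1/469)) = 89*(-350 + 309/469) = 89*(-163841/469) = -14581849/469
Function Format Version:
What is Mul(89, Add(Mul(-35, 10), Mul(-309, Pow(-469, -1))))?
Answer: Rational(-14581849, 469) ≈ -31091.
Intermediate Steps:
Mul(89, Add(Mul(-35, 10), Mul(-309, Pow(-469, -1)))) = Mul(89, Add(-350, Mul(-309, Rational(-1, 469)))) = Mul(89, Add(-350, Rational(309, 469))) = Mul(89, Rational(-163841, 469)) = Rational(-14581849, 469)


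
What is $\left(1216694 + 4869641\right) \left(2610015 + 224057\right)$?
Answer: $17249111606120$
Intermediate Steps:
$\left(1216694 + 4869641\right) \left(2610015 + 224057\right) = 6086335 \cdot 2834072 = 17249111606120$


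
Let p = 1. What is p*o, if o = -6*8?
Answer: -48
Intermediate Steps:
o = -48
p*o = 1*(-48) = -48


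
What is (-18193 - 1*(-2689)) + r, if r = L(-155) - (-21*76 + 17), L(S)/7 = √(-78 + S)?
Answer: -13925 + 7*I*√233 ≈ -13925.0 + 106.85*I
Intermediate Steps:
L(S) = 7*√(-78 + S)
r = 1579 + 7*I*√233 (r = 7*√(-78 - 155) - (-21*76 + 17) = 7*√(-233) - (-1596 + 17) = 7*(I*√233) - 1*(-1579) = 7*I*√233 + 1579 = 1579 + 7*I*√233 ≈ 1579.0 + 106.85*I)
(-18193 - 1*(-2689)) + r = (-18193 - 1*(-2689)) + (1579 + 7*I*√233) = (-18193 + 2689) + (1579 + 7*I*√233) = -15504 + (1579 + 7*I*√233) = -13925 + 7*I*√233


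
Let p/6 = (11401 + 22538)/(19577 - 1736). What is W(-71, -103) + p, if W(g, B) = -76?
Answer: -384094/5947 ≈ -64.586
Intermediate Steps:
p = 67878/5947 (p = 6*((11401 + 22538)/(19577 - 1736)) = 6*(33939/17841) = 6*(33939*(1/17841)) = 6*(11313/5947) = 67878/5947 ≈ 11.414)
W(-71, -103) + p = -76 + 67878/5947 = -384094/5947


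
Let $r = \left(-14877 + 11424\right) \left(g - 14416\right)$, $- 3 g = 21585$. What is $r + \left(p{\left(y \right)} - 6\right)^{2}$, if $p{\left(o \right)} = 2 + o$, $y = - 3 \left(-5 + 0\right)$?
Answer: $74622904$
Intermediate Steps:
$g = -7195$ ($g = \left(- \frac{1}{3}\right) 21585 = -7195$)
$y = 15$ ($y = \left(-3\right) \left(-5\right) = 15$)
$r = 74622783$ ($r = \left(-14877 + 11424\right) \left(-7195 - 14416\right) = \left(-3453\right) \left(-21611\right) = 74622783$)
$r + \left(p{\left(y \right)} - 6\right)^{2} = 74622783 + \left(\left(2 + 15\right) - 6\right)^{2} = 74622783 + \left(17 - 6\right)^{2} = 74622783 + 11^{2} = 74622783 + 121 = 74622904$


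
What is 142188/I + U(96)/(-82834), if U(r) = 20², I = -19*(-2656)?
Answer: 17707553/6295384 ≈ 2.8128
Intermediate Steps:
I = 50464
U(r) = 400
142188/I + U(96)/(-82834) = 142188/50464 + 400/(-82834) = 142188*(1/50464) + 400*(-1/82834) = 35547/12616 - 200/41417 = 17707553/6295384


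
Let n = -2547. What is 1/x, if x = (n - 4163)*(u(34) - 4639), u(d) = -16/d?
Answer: 17/529224410 ≈ 3.2123e-8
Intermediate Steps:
x = 529224410/17 (x = (-2547 - 4163)*(-16/34 - 4639) = -6710*(-16*1/34 - 4639) = -6710*(-8/17 - 4639) = -6710*(-78871/17) = 529224410/17 ≈ 3.1131e+7)
1/x = 1/(529224410/17) = 17/529224410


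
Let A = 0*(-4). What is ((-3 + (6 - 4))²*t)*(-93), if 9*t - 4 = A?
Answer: -124/3 ≈ -41.333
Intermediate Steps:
A = 0
t = 4/9 (t = 4/9 + (⅑)*0 = 4/9 + 0 = 4/9 ≈ 0.44444)
((-3 + (6 - 4))²*t)*(-93) = ((-3 + (6 - 4))²*(4/9))*(-93) = ((-3 + 2)²*(4/9))*(-93) = ((-1)²*(4/9))*(-93) = (1*(4/9))*(-93) = (4/9)*(-93) = -124/3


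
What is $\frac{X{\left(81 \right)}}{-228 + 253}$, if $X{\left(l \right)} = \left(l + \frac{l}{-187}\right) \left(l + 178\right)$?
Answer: $\frac{3902094}{4675} \approx 834.67$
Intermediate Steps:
$X{\left(l \right)} = \frac{186 l \left(178 + l\right)}{187}$ ($X{\left(l \right)} = \left(l + l \left(- \frac{1}{187}\right)\right) \left(178 + l\right) = \left(l - \frac{l}{187}\right) \left(178 + l\right) = \frac{186 l}{187} \left(178 + l\right) = \frac{186 l \left(178 + l\right)}{187}$)
$\frac{X{\left(81 \right)}}{-228 + 253} = \frac{\frac{186}{187} \cdot 81 \left(178 + 81\right)}{-228 + 253} = \frac{\frac{186}{187} \cdot 81 \cdot 259}{25} = \frac{1}{25} \cdot \frac{3902094}{187} = \frac{3902094}{4675}$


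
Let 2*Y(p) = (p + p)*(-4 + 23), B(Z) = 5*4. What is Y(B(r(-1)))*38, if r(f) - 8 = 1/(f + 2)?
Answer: 14440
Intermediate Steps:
r(f) = 8 + 1/(2 + f) (r(f) = 8 + 1/(f + 2) = 8 + 1/(2 + f))
B(Z) = 20
Y(p) = 19*p (Y(p) = ((p + p)*(-4 + 23))/2 = ((2*p)*19)/2 = (38*p)/2 = 19*p)
Y(B(r(-1)))*38 = (19*20)*38 = 380*38 = 14440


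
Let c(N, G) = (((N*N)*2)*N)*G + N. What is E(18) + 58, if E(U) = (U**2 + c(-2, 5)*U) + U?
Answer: -1076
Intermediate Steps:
c(N, G) = N + 2*G*N**3 (c(N, G) = ((N**2*2)*N)*G + N = ((2*N**2)*N)*G + N = (2*N**3)*G + N = 2*G*N**3 + N = N + 2*G*N**3)
E(U) = U**2 - 81*U (E(U) = (U**2 + (-2 + 2*5*(-2)**3)*U) + U = (U**2 + (-2 + 2*5*(-8))*U) + U = (U**2 + (-2 - 80)*U) + U = (U**2 - 82*U) + U = U**2 - 81*U)
E(18) + 58 = 18*(-81 + 18) + 58 = 18*(-63) + 58 = -1134 + 58 = -1076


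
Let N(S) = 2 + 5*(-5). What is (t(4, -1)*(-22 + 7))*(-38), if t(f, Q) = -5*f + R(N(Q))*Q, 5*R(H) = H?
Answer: -8778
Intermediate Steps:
N(S) = -23 (N(S) = 2 - 25 = -23)
R(H) = H/5
t(f, Q) = -5*f - 23*Q/5 (t(f, Q) = -5*f + ((⅕)*(-23))*Q = -5*f - 23*Q/5)
(t(4, -1)*(-22 + 7))*(-38) = ((-5*4 - 23/5*(-1))*(-22 + 7))*(-38) = ((-20 + 23/5)*(-15))*(-38) = -77/5*(-15)*(-38) = 231*(-38) = -8778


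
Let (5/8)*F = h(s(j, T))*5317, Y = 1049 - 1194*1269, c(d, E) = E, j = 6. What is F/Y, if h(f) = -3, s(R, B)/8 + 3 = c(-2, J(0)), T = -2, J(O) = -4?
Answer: 127608/7570685 ≈ 0.016856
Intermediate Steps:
Y = -1514137 (Y = 1049 - 1515186 = -1514137)
s(R, B) = -56 (s(R, B) = -24 + 8*(-4) = -24 - 32 = -56)
F = -127608/5 (F = 8*(-3*5317)/5 = (8/5)*(-15951) = -127608/5 ≈ -25522.)
F/Y = -127608/5/(-1514137) = -127608/5*(-1/1514137) = 127608/7570685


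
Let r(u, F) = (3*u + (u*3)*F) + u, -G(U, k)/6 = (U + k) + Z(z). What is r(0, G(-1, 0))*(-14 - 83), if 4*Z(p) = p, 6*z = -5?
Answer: 0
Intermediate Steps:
z = -⅚ (z = (⅙)*(-5) = -⅚ ≈ -0.83333)
Z(p) = p/4
G(U, k) = 5/4 - 6*U - 6*k (G(U, k) = -6*((U + k) + (¼)*(-⅚)) = -6*((U + k) - 5/24) = -6*(-5/24 + U + k) = 5/4 - 6*U - 6*k)
r(u, F) = 4*u + 3*F*u (r(u, F) = (3*u + (3*u)*F) + u = (3*u + 3*F*u) + u = 4*u + 3*F*u)
r(0, G(-1, 0))*(-14 - 83) = (0*(4 + 3*(5/4 - 6*(-1) - 6*0)))*(-14 - 83) = (0*(4 + 3*(5/4 + 6 + 0)))*(-97) = (0*(4 + 3*(29/4)))*(-97) = (0*(4 + 87/4))*(-97) = (0*(103/4))*(-97) = 0*(-97) = 0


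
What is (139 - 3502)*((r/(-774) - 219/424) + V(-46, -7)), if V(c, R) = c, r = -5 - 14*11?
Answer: 2839527751/18232 ≈ 1.5574e+5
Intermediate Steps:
r = -159 (r = -5 - 154 = -159)
(139 - 3502)*((r/(-774) - 219/424) + V(-46, -7)) = (139 - 3502)*((-159/(-774) - 219/424) - 46) = -3363*((-159*(-1/774) - 219*1/424) - 46) = -3363*((53/258 - 219/424) - 46) = -3363*(-17015/54696 - 46) = -3363*(-2533031/54696) = 2839527751/18232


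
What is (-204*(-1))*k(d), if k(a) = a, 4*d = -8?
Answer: -408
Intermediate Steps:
d = -2 (d = (¼)*(-8) = -2)
(-204*(-1))*k(d) = -204*(-1)*(-2) = 204*(-2) = -408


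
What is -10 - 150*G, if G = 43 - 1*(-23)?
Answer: -9910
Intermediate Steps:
G = 66 (G = 43 + 23 = 66)
-10 - 150*G = -10 - 150*66 = -10 - 9900 = -9910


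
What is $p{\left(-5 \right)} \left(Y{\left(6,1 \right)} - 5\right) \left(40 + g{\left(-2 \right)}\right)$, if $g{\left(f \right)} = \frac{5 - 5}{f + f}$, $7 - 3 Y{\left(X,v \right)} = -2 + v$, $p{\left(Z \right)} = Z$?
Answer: $\frac{1400}{3} \approx 466.67$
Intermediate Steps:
$Y{\left(X,v \right)} = 3 - \frac{v}{3}$ ($Y{\left(X,v \right)} = \frac{7}{3} - \frac{-2 + v}{3} = \frac{7}{3} - \left(- \frac{2}{3} + \frac{v}{3}\right) = 3 - \frac{v}{3}$)
$g{\left(f \right)} = 0$ ($g{\left(f \right)} = \frac{0}{2 f} = 0 \frac{1}{2 f} = 0$)
$p{\left(-5 \right)} \left(Y{\left(6,1 \right)} - 5\right) \left(40 + g{\left(-2 \right)}\right) = - 5 \left(\left(3 - \frac{1}{3}\right) - 5\right) \left(40 + 0\right) = - 5 \left(\left(3 - \frac{1}{3}\right) - 5\right) 40 = - 5 \left(\frac{8}{3} - 5\right) 40 = \left(-5\right) \left(- \frac{7}{3}\right) 40 = \frac{35}{3} \cdot 40 = \frac{1400}{3}$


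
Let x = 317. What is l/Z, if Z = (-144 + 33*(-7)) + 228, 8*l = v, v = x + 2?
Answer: -319/1176 ≈ -0.27126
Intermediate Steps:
v = 319 (v = 317 + 2 = 319)
l = 319/8 (l = (⅛)*319 = 319/8 ≈ 39.875)
Z = -147 (Z = (-144 - 231) + 228 = -375 + 228 = -147)
l/Z = (319/8)/(-147) = (319/8)*(-1/147) = -319/1176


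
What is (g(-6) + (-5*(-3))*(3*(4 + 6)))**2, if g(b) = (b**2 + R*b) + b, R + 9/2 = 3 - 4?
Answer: 263169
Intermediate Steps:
R = -11/2 (R = -9/2 + (3 - 4) = -9/2 - 1 = -11/2 ≈ -5.5000)
g(b) = b**2 - 9*b/2 (g(b) = (b**2 - 11*b/2) + b = b**2 - 9*b/2)
(g(-6) + (-5*(-3))*(3*(4 + 6)))**2 = ((1/2)*(-6)*(-9 + 2*(-6)) + (-5*(-3))*(3*(4 + 6)))**2 = ((1/2)*(-6)*(-9 - 12) + 15*(3*10))**2 = ((1/2)*(-6)*(-21) + 15*30)**2 = (63 + 450)**2 = 513**2 = 263169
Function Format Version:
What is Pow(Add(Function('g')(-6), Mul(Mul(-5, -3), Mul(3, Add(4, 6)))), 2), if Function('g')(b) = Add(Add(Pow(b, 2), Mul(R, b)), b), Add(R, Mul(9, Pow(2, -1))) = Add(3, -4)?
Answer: 263169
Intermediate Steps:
R = Rational(-11, 2) (R = Add(Rational(-9, 2), Add(3, -4)) = Add(Rational(-9, 2), -1) = Rational(-11, 2) ≈ -5.5000)
Function('g')(b) = Add(Pow(b, 2), Mul(Rational(-9, 2), b)) (Function('g')(b) = Add(Add(Pow(b, 2), Mul(Rational(-11, 2), b)), b) = Add(Pow(b, 2), Mul(Rational(-9, 2), b)))
Pow(Add(Function('g')(-6), Mul(Mul(-5, -3), Mul(3, Add(4, 6)))), 2) = Pow(Add(Mul(Rational(1, 2), -6, Add(-9, Mul(2, -6))), Mul(Mul(-5, -3), Mul(3, Add(4, 6)))), 2) = Pow(Add(Mul(Rational(1, 2), -6, Add(-9, -12)), Mul(15, Mul(3, 10))), 2) = Pow(Add(Mul(Rational(1, 2), -6, -21), Mul(15, 30)), 2) = Pow(Add(63, 450), 2) = Pow(513, 2) = 263169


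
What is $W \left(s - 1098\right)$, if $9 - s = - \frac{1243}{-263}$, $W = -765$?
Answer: $\frac{220052250}{263} \approx 8.367 \cdot 10^{5}$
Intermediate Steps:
$s = \frac{1124}{263}$ ($s = 9 - - \frac{1243}{-263} = 9 - \left(-1243\right) \left(- \frac{1}{263}\right) = 9 - \frac{1243}{263} = \frac{1124}{263} \approx 4.2738$)
$W \left(s - 1098\right) = - 765 \left(\frac{1124}{263} - 1098\right) = \left(-765\right) \left(- \frac{287650}{263}\right) = \frac{220052250}{263}$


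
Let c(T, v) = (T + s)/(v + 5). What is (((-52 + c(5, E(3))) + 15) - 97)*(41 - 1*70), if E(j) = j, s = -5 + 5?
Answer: 30943/8 ≈ 3867.9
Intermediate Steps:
s = 0
c(T, v) = T/(5 + v) (c(T, v) = (T + 0)/(v + 5) = T/(5 + v))
(((-52 + c(5, E(3))) + 15) - 97)*(41 - 1*70) = (((-52 + 5/(5 + 3)) + 15) - 97)*(41 - 1*70) = (((-52 + 5/8) + 15) - 97)*(41 - 70) = (((-52 + 5*(⅛)) + 15) - 97)*(-29) = (((-52 + 5/8) + 15) - 97)*(-29) = ((-411/8 + 15) - 97)*(-29) = (-291/8 - 97)*(-29) = -1067/8*(-29) = 30943/8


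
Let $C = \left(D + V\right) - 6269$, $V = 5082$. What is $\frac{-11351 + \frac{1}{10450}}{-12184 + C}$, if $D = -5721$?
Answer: $\frac{118617949}{199511400} \approx 0.59454$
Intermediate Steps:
$C = -6908$ ($C = \left(-5721 + 5082\right) - 6269 = -639 - 6269 = -6908$)
$\frac{-11351 + \frac{1}{10450}}{-12184 + C} = \frac{-11351 + \frac{1}{10450}}{-12184 - 6908} = \frac{-11351 + \frac{1}{10450}}{-19092} = \left(- \frac{118617949}{10450}\right) \left(- \frac{1}{19092}\right) = \frac{118617949}{199511400}$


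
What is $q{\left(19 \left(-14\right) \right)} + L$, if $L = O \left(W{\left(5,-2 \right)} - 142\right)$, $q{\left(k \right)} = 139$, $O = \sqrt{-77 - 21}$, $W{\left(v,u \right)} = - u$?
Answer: $139 - 980 i \sqrt{2} \approx 139.0 - 1385.9 i$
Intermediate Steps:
$O = 7 i \sqrt{2}$ ($O = \sqrt{-98} = 7 i \sqrt{2} \approx 9.8995 i$)
$L = - 980 i \sqrt{2}$ ($L = 7 i \sqrt{2} \left(\left(-1\right) \left(-2\right) - 142\right) = 7 i \sqrt{2} \left(2 - 142\right) = 7 i \sqrt{2} \left(-140\right) = - 980 i \sqrt{2} \approx - 1385.9 i$)
$q{\left(19 \left(-14\right) \right)} + L = 139 - 980 i \sqrt{2}$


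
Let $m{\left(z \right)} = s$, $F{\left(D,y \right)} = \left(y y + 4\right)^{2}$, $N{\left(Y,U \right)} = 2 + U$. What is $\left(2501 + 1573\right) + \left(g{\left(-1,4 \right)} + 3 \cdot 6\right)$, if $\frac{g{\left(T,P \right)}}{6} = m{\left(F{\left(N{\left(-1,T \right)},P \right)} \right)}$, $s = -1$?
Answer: $4086$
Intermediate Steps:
$F{\left(D,y \right)} = \left(4 + y^{2}\right)^{2}$ ($F{\left(D,y \right)} = \left(y^{2} + 4\right)^{2} = \left(4 + y^{2}\right)^{2}$)
$m{\left(z \right)} = -1$
$g{\left(T,P \right)} = -6$ ($g{\left(T,P \right)} = 6 \left(-1\right) = -6$)
$\left(2501 + 1573\right) + \left(g{\left(-1,4 \right)} + 3 \cdot 6\right) = \left(2501 + 1573\right) + \left(-6 + 3 \cdot 6\right) = 4074 + \left(-6 + 18\right) = 4074 + 12 = 4086$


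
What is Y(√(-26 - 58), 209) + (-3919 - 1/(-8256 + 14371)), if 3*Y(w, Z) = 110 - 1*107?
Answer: -23958571/6115 ≈ -3918.0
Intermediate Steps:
Y(w, Z) = 1 (Y(w, Z) = (110 - 1*107)/3 = (110 - 107)/3 = (⅓)*3 = 1)
Y(√(-26 - 58), 209) + (-3919 - 1/(-8256 + 14371)) = 1 + (-3919 - 1/(-8256 + 14371)) = 1 + (-3919 - 1/6115) = 1 - 23964686/6115 = -23958571/6115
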